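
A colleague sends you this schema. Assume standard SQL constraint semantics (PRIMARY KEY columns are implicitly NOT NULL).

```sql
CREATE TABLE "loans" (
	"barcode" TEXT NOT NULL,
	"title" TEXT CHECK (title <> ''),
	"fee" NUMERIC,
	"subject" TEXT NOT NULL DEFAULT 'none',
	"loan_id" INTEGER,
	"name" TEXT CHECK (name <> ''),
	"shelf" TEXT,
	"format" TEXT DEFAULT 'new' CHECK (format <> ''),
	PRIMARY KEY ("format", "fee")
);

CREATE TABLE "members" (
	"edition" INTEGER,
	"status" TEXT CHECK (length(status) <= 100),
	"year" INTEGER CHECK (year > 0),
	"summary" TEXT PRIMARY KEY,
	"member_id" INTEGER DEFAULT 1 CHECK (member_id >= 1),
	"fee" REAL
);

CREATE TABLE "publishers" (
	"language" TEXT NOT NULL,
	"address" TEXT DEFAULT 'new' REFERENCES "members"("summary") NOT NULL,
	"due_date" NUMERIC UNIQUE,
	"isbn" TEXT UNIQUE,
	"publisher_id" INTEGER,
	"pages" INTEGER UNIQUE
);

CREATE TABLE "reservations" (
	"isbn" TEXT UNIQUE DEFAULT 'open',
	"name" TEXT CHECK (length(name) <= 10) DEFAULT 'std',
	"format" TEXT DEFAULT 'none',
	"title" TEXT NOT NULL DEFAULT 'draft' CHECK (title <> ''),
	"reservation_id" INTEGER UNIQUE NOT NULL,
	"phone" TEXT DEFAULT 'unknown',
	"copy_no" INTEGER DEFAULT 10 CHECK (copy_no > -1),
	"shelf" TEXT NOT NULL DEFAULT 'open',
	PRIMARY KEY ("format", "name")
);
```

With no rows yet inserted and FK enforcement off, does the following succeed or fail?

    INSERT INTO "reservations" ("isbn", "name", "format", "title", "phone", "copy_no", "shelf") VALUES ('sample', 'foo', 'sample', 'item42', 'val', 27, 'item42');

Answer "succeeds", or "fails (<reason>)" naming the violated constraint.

fails (NOT NULL on reservation_id)

reservation_id is omitted from the column list and has no DEFAULT, so it would receive NULL.
But reservation_id is declared NOT NULL.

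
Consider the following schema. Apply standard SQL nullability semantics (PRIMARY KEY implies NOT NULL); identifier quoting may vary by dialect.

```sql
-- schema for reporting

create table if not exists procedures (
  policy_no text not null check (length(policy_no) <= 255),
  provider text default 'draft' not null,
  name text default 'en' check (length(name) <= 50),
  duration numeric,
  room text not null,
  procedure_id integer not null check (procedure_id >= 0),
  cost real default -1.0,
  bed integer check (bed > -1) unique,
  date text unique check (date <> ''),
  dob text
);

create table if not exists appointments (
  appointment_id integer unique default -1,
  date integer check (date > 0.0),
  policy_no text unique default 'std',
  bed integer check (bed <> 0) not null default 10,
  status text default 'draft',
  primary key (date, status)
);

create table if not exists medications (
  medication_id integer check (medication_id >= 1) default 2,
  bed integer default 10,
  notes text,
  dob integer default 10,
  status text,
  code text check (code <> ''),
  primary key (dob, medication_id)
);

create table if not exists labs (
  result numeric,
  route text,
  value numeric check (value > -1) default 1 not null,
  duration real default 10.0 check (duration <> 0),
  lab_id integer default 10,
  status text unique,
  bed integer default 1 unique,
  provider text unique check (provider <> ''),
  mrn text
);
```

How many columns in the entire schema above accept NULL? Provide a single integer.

20

procedures: 6 nullable (name, duration, cost, bed, date, dob — PK none and explicit NOT NULL columns excluded).
appointments: 2 nullable (appointment_id, policy_no — PK (date, status) and explicit NOT NULL columns excluded).
medications: 4 nullable (bed, notes, status, code — PK (dob, medication_id) and explicit NOT NULL columns excluded).
labs: 8 nullable (result, route, duration, lab_id, status, bed, provider, mrn — PK none and explicit NOT NULL columns excluded).
Total: 6 + 2 + 4 + 8 = 20.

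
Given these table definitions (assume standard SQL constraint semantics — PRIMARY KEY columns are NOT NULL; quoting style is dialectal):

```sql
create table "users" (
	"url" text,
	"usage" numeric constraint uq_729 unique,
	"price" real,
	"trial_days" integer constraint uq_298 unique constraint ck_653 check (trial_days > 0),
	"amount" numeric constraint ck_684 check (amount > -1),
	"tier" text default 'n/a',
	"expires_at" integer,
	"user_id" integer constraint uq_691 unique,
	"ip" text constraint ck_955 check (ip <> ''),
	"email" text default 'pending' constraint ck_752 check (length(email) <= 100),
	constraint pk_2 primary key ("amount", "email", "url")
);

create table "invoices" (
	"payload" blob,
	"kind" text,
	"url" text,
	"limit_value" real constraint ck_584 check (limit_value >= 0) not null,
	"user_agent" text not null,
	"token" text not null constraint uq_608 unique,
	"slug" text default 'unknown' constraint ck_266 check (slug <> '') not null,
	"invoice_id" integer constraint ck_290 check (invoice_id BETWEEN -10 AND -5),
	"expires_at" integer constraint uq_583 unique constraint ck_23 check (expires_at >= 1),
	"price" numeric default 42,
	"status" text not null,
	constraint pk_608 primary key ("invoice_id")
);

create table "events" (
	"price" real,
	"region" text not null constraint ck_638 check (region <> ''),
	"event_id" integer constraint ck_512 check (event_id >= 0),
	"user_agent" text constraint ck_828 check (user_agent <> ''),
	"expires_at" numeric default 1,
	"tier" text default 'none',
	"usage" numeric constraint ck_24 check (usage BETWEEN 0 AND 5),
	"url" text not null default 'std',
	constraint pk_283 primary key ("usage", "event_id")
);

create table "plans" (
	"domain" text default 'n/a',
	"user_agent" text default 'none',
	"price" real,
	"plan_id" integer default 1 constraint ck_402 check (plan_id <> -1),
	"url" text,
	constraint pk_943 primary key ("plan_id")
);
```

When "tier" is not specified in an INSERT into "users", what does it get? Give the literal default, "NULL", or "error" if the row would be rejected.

'n/a'

tier has an explicit DEFAULT 'n/a'.
When the column is omitted from an INSERT, that default is used.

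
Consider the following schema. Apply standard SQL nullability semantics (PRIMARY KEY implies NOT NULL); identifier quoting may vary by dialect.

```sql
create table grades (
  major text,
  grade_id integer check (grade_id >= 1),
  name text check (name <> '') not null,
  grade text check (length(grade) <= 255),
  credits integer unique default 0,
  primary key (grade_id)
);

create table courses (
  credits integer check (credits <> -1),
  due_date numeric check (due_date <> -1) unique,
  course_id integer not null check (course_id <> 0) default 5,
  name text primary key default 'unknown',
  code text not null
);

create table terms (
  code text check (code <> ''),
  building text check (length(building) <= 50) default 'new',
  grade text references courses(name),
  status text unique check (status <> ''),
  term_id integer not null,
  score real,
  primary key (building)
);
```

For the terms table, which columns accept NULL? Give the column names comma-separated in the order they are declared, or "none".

code, grade, status, score

- code: CHECK does not forbid NULL (a CHECK constraint passes when its expression is NULL) → nullable.
- building: part of the PRIMARY KEY, which implies NOT NULL → not nullable.
- grade: a foreign key column may be NULL unless separately constrained → nullable.
- status: CHECK does not forbid NULL (a CHECK constraint passes when its expression is NULL) → nullable.
- term_id: declared NOT NULL → not nullable.
- score: no NOT NULL constraint applies → nullable.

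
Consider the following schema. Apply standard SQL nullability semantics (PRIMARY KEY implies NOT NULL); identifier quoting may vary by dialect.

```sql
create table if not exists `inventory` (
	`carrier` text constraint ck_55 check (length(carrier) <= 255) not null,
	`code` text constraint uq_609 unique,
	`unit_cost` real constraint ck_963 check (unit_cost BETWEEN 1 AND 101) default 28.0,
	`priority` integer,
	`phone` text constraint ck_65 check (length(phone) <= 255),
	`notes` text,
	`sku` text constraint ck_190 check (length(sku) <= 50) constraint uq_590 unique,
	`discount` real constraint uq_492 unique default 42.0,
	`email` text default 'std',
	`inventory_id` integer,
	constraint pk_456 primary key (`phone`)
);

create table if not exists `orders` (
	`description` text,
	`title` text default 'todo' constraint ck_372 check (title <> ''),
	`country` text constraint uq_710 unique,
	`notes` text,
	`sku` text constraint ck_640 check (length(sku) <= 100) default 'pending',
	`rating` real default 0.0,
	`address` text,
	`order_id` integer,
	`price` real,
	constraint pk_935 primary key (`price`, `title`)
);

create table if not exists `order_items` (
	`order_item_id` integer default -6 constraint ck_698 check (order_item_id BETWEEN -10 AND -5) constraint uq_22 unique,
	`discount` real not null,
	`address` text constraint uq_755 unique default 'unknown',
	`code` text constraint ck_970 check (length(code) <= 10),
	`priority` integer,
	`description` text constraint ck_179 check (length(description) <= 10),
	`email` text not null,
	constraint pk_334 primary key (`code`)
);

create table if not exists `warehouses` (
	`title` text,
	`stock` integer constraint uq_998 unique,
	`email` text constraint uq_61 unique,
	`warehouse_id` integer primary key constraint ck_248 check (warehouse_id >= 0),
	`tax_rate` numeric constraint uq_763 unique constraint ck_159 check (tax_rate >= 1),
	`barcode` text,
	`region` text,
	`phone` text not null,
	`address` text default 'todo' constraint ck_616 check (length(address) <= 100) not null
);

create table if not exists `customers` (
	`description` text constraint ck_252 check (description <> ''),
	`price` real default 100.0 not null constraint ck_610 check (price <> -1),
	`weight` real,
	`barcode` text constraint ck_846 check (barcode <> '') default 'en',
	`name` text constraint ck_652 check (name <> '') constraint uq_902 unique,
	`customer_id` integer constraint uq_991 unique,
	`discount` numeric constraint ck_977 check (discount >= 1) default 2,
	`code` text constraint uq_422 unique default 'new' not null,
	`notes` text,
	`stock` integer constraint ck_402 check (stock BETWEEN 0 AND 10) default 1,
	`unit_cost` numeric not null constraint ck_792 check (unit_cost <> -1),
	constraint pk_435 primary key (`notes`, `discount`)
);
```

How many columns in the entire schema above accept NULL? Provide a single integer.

inventory: 8 nullable (code, unit_cost, priority, notes, sku, discount, email, inventory_id — PK (phone) and explicit NOT NULL columns excluded).
orders: 7 nullable (description, country, notes, sku, rating, address, order_id — PK (price, title) and explicit NOT NULL columns excluded).
order_items: 4 nullable (order_item_id, address, priority, description — PK (code) and explicit NOT NULL columns excluded).
warehouses: 6 nullable (title, stock, email, tax_rate, barcode, region — PK (warehouse_id) and explicit NOT NULL columns excluded).
customers: 6 nullable (description, weight, barcode, name, customer_id, stock — PK (notes, discount) and explicit NOT NULL columns excluded).
Total: 8 + 7 + 4 + 6 + 6 = 31.

31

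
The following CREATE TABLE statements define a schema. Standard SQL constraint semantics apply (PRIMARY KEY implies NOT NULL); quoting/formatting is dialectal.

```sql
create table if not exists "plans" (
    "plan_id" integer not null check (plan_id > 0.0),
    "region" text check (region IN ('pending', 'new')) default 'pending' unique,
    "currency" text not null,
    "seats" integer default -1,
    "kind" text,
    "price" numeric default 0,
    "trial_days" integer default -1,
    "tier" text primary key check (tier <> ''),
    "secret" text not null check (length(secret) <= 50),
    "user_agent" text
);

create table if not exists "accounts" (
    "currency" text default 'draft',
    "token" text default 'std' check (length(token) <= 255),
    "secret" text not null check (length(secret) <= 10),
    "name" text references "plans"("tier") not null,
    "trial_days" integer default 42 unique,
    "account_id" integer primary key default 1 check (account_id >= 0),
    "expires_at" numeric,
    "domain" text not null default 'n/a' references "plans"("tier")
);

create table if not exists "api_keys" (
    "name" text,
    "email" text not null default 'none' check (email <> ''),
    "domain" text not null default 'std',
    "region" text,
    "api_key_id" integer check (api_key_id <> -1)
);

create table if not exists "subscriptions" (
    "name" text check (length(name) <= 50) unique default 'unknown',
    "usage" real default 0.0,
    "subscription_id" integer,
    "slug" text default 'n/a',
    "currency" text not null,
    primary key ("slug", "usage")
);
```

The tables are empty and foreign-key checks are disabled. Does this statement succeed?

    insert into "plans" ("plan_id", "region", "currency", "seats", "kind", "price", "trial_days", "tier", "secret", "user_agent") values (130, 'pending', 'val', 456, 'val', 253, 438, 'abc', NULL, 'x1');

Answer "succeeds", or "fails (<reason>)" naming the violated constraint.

secret is explicitly set to NULL, but secret is declared NOT NULL.

fails (NOT NULL on secret)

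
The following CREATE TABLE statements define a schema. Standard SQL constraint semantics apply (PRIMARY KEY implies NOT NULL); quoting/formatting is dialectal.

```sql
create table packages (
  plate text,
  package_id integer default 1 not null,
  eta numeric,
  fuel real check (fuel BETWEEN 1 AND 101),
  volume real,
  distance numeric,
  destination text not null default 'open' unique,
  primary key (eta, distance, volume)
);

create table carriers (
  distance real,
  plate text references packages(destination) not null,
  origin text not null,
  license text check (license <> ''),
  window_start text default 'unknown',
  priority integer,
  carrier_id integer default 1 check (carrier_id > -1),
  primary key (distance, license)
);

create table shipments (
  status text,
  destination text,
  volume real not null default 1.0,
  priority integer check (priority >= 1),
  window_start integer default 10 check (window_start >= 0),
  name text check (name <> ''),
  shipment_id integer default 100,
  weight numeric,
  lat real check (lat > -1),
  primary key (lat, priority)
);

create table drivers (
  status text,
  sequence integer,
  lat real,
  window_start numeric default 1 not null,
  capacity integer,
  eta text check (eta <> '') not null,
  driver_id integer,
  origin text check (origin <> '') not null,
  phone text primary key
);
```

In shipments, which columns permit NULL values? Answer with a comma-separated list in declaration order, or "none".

status, destination, window_start, name, shipment_id, weight

- status: no NOT NULL constraint applies → nullable.
- destination: no NOT NULL constraint applies → nullable.
- volume: declared NOT NULL → not nullable.
- priority: part of the PRIMARY KEY, which implies NOT NULL → not nullable.
- window_start: CHECK does not forbid NULL (a CHECK constraint passes when its expression is NULL) → nullable.
- name: CHECK does not forbid NULL (a CHECK constraint passes when its expression is NULL) → nullable.
- shipment_id: DEFAULT only fills an omitted column; an explicit NULL is still allowed → nullable.
- weight: no NOT NULL constraint applies → nullable.
- lat: part of the PRIMARY KEY, which implies NOT NULL → not nullable.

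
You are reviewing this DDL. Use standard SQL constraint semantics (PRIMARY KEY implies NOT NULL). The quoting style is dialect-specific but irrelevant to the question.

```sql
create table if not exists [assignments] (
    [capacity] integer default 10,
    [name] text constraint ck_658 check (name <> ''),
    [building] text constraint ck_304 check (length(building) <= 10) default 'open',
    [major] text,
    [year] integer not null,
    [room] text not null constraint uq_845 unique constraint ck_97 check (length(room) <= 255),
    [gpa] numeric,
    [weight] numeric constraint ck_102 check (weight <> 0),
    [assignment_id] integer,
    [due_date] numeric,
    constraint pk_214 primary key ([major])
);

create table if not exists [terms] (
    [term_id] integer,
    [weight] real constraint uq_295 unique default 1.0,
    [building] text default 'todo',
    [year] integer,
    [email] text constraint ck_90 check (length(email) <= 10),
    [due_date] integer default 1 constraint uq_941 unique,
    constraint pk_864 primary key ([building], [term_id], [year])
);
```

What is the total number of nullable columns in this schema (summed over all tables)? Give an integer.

assignments: 7 nullable (capacity, name, building, gpa, weight, assignment_id, due_date — PK (major) and explicit NOT NULL columns excluded).
terms: 3 nullable (weight, email, due_date — PK (building, term_id, year) and explicit NOT NULL columns excluded).
Total: 7 + 3 = 10.

10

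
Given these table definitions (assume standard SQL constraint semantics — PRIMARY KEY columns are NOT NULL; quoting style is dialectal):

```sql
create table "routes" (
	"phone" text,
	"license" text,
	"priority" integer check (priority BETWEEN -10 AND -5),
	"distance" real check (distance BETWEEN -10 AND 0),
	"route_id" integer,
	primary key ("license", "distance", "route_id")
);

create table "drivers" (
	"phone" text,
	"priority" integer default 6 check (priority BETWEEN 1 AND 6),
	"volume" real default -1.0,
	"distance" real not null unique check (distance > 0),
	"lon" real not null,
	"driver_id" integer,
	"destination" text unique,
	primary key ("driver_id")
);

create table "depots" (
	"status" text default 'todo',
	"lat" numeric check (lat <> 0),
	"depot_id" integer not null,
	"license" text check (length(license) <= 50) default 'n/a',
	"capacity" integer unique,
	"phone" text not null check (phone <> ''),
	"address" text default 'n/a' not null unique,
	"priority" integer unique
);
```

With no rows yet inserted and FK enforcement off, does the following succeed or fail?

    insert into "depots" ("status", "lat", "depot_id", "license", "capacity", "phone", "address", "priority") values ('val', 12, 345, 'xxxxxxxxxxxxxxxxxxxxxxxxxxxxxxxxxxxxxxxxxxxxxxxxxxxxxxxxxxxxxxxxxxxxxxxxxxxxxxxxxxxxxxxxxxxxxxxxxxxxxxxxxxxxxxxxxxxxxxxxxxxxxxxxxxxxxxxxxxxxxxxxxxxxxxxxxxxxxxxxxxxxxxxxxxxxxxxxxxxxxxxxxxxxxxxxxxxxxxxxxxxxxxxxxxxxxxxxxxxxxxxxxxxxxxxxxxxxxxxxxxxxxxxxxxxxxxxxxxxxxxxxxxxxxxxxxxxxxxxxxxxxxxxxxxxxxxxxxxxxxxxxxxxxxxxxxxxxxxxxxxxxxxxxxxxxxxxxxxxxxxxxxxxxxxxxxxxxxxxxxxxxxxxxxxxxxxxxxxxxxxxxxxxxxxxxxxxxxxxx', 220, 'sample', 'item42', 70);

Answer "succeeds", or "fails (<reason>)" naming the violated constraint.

The value 'xxxxxxxxxxxxxxxxxxxxxxxxxxxxxxxxxxxxxxxxxxxxxxxxxxxxxxxxxxxxxxxxxxxxxxxxxxxxxxxxxxxxxxxxxxxxxxxxxxxxxxxxxxxxxxxxxxxxxxxxxxxxxxxxxxxxxxxxxxxxxxxxxxxxxxxxxxxxxxxxxxxxxxxxxxxxxxxxxxxxxxxxxxxxxxxxxxxxxxxxxxxxxxxxxxxxxxxxxxxxxxxxxxxxxxxxxxxxxxxxxxxxxxxxxxxxxxxxxxxxxxxxxxxxxxxxxxxxxxxxxxxxxxxxxxxxxxxxxxxxxxxxxxxxxxxxxxxxxxxxxxxxxxxxxxxxxxxxxxxxxxxxxxxxxxxxxxxxxxxxxxxxxxxxxxxxxxxxxxxxxxxxxxxxxxxxxxxxxxxx' for license violates CHECK (length(license) <= 50).

fails (CHECK on license)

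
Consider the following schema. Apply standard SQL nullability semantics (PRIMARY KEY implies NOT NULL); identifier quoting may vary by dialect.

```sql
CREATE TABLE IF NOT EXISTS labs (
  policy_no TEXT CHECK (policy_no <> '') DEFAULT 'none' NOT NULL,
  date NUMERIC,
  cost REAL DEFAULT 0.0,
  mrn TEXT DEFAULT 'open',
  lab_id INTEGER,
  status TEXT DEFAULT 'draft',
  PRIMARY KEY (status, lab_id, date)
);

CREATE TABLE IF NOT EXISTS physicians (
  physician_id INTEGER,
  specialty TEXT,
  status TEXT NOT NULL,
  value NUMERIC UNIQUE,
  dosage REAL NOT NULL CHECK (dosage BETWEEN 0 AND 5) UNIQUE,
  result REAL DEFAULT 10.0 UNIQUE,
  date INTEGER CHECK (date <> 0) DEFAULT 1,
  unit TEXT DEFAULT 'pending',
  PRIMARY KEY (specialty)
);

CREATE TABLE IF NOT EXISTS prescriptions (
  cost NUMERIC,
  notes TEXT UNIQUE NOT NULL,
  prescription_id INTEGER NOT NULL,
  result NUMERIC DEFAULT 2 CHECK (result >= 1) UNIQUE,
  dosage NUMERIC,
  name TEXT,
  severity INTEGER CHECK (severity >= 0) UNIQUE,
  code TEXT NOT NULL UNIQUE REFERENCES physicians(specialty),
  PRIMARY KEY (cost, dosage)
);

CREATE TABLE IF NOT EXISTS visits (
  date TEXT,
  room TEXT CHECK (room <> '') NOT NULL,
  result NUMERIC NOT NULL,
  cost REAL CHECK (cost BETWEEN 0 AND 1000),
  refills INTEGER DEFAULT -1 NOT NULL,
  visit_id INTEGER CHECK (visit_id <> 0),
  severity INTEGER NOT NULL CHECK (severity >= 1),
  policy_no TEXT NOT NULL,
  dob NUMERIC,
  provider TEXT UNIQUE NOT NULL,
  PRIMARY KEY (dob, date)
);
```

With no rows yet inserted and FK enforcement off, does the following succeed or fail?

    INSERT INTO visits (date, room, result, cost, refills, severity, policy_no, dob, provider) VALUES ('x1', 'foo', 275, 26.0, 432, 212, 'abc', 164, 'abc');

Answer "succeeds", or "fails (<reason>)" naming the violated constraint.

succeeds

NOT NULL columns: date is supplied; dob is supplied; policy_no is supplied; provider is supplied; refills is supplied; result is supplied; room is supplied; severity is supplied.
CHECK constraints: 'foo' satisfies (room <> ''); 26.0 satisfies (cost BETWEEN 0 AND 1000); 212 satisfies (severity >= 1).
No constraint is violated.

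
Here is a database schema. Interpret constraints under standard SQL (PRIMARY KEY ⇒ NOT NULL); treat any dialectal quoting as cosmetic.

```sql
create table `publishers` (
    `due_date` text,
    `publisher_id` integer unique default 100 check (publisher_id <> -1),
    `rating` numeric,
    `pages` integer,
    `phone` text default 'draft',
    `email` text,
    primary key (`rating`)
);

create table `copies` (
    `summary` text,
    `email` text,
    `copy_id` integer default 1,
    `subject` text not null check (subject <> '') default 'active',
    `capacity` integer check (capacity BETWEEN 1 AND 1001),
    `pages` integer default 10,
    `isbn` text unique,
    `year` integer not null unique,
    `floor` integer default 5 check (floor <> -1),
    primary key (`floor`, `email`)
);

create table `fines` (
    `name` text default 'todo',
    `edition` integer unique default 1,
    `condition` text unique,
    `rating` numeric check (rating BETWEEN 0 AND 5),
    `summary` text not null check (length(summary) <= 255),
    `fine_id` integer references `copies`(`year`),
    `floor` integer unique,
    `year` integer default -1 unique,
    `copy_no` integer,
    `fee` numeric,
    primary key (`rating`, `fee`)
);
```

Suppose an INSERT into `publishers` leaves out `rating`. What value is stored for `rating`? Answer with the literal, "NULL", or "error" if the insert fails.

rating has no DEFAULT clause.
Omitting it would insert NULL, but it is part of the PRIMARY KEY, so the INSERT fails.

error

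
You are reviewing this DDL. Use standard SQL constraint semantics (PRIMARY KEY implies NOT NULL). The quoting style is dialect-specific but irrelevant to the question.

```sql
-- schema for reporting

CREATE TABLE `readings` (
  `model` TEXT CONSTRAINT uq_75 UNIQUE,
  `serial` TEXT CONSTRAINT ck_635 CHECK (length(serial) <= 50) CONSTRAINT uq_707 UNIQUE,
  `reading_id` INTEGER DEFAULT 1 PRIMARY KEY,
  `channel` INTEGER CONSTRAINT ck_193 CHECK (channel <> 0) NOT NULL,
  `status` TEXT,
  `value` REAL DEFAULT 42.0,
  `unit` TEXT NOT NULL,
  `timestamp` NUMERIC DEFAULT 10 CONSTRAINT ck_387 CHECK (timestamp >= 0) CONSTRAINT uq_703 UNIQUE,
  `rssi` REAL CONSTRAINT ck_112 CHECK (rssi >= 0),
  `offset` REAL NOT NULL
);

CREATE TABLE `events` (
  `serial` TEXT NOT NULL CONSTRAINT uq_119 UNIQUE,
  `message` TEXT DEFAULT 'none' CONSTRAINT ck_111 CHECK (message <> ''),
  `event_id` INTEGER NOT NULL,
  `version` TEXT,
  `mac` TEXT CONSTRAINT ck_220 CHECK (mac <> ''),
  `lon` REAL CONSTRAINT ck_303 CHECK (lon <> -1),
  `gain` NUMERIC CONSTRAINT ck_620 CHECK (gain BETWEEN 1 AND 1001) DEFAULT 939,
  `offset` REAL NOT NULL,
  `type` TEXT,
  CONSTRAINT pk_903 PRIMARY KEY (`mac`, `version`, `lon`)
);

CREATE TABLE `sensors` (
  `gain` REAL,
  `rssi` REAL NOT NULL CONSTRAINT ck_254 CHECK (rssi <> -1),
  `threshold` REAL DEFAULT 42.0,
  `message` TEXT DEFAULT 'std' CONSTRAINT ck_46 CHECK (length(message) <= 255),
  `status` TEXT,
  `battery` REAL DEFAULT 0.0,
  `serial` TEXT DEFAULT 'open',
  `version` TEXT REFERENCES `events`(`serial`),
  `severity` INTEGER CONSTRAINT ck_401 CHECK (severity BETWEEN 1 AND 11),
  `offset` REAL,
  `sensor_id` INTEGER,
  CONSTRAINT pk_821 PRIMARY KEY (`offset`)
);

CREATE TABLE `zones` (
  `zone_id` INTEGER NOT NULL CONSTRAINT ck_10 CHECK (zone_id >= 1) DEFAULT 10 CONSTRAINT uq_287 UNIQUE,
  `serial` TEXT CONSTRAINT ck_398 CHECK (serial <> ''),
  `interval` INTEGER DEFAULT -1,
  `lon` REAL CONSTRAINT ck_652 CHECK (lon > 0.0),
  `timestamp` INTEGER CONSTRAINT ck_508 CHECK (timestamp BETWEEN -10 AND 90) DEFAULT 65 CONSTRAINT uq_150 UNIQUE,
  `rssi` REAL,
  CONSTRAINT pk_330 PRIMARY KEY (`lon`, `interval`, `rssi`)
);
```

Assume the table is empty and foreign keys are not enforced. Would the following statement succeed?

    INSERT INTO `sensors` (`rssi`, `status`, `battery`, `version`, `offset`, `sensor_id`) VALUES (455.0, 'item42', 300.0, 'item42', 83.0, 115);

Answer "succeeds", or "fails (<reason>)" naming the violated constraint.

NOT NULL columns: offset is supplied; rssi is supplied.
CHECK constraints: 455.0 satisfies (rssi <> -1).
No constraint is violated.

succeeds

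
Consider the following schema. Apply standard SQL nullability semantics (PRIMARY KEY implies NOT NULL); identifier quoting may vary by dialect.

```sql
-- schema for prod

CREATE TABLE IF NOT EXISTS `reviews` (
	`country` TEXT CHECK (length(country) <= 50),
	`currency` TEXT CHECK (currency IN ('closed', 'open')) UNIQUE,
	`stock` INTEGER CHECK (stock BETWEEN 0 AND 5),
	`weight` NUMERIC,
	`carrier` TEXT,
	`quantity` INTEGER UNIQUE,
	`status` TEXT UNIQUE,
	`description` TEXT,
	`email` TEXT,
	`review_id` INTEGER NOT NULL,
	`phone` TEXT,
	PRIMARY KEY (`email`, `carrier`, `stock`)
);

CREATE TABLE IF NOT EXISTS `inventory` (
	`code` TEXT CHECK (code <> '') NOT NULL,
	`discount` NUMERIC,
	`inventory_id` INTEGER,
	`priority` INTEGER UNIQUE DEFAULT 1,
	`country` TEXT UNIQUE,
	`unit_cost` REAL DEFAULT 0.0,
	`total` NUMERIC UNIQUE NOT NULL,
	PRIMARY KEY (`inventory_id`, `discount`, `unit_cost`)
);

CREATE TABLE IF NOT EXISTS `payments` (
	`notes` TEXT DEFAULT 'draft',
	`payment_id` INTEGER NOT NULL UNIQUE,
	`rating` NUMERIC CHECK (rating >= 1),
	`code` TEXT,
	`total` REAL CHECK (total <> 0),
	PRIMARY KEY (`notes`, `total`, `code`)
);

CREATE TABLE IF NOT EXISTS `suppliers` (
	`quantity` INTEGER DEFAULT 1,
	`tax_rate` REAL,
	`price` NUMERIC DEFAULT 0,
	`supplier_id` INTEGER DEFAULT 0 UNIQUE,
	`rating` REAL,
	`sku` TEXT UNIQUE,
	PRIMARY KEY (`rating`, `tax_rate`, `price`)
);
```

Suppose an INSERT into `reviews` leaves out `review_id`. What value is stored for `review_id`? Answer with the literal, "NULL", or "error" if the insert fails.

error

review_id has no DEFAULT clause.
Omitting it would insert NULL, but it is declared NOT NULL, so the INSERT fails.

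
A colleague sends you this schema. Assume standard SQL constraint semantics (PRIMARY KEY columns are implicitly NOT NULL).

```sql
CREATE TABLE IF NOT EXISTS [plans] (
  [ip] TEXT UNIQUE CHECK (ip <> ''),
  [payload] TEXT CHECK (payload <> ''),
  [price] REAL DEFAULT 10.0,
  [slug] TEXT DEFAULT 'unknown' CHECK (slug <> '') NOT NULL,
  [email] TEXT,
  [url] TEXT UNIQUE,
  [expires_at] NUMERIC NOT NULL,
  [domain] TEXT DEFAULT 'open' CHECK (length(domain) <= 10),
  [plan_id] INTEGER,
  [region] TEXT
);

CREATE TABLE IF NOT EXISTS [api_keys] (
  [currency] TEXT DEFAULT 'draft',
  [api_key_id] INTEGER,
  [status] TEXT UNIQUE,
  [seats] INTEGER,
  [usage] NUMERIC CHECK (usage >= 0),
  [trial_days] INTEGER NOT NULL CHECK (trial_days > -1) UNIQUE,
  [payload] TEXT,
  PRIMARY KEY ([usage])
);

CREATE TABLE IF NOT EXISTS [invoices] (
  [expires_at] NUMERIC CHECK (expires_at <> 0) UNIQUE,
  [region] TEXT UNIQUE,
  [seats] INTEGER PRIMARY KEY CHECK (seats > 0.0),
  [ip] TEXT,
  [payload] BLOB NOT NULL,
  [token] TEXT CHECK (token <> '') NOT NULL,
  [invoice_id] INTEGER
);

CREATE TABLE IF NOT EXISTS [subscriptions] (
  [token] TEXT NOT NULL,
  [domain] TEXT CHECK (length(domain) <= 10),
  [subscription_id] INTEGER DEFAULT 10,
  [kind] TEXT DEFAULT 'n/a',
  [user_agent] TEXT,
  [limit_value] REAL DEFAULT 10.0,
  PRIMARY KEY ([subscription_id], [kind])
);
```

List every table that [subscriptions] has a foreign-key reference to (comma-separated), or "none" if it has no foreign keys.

none

No column in subscriptions has a REFERENCES clause.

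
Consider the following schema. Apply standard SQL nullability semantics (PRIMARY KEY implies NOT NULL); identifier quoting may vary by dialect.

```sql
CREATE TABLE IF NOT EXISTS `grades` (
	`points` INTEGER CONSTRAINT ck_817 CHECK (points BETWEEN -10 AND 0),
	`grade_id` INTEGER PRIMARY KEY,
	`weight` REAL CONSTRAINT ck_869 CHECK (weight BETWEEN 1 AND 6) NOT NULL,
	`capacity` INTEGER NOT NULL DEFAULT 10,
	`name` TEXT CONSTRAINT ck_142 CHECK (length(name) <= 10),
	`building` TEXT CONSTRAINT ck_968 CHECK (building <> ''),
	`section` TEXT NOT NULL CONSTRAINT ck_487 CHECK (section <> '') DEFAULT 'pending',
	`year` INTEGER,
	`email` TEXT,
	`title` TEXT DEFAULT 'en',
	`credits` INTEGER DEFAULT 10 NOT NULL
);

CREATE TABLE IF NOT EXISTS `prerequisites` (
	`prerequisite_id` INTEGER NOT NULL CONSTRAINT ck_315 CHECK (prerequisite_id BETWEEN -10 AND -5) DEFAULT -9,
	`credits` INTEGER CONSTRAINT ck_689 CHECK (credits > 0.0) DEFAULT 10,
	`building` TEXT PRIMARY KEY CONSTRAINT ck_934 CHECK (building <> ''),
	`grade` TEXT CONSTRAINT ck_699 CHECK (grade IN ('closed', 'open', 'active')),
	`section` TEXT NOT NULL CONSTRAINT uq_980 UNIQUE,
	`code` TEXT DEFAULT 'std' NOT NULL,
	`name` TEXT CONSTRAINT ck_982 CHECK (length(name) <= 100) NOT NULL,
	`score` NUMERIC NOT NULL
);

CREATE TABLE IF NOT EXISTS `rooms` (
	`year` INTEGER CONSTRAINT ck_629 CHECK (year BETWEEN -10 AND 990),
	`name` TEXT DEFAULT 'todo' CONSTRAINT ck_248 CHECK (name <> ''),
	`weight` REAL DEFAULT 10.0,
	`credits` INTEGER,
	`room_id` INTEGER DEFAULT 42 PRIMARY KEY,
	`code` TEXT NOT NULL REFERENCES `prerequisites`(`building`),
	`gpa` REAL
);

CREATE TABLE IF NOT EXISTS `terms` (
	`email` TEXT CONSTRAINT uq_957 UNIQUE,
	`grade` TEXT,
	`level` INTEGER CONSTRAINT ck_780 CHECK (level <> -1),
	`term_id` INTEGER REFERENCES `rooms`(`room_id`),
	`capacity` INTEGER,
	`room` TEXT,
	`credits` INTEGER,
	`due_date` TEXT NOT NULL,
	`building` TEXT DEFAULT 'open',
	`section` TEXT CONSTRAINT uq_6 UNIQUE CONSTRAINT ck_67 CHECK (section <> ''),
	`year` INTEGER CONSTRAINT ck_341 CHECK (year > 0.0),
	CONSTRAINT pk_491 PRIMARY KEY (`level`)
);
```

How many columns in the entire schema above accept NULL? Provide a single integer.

22

grades: 6 nullable (points, name, building, year, email, title — PK (grade_id) and explicit NOT NULL columns excluded).
prerequisites: 2 nullable (credits, grade — PK (building) and explicit NOT NULL columns excluded).
rooms: 5 nullable (year, name, weight, credits, gpa — PK (room_id) and explicit NOT NULL columns excluded).
terms: 9 nullable (email, grade, term_id, capacity, room, credits, building, section, year — PK (level) and explicit NOT NULL columns excluded).
Total: 6 + 2 + 5 + 9 = 22.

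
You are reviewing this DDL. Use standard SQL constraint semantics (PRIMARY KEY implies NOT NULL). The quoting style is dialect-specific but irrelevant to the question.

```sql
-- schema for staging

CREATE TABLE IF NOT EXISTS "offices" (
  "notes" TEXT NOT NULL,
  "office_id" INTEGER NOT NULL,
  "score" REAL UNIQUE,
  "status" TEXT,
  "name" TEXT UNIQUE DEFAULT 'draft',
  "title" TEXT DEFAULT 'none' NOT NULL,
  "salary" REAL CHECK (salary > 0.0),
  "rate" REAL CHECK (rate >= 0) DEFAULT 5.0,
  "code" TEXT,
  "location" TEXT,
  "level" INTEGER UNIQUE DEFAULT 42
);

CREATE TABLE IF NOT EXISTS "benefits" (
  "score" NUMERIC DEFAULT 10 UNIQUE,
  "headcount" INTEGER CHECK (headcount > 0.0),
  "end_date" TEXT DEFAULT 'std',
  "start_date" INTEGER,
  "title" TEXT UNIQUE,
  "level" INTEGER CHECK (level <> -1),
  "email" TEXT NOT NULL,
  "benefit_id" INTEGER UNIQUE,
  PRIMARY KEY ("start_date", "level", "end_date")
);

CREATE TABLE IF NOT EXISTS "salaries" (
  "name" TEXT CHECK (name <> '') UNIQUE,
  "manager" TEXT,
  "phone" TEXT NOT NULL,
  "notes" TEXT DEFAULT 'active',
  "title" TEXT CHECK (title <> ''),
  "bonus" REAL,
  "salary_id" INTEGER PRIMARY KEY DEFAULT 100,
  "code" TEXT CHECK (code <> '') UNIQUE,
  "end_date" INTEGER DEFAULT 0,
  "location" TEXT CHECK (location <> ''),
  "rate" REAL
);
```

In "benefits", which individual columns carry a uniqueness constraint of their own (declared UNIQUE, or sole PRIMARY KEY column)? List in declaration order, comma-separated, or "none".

- score: declared UNIQUE → unique.
- headcount: no UNIQUE or single-column PK constraint.
- end_date: part of a composite PRIMARY KEY — only the tuple is unique, not this column on its own.
- start_date: part of a composite PRIMARY KEY — only the tuple is unique, not this column on its own.
- title: declared UNIQUE → unique.
- level: part of a composite PRIMARY KEY — only the tuple is unique, not this column on its own.
- email: no UNIQUE or single-column PK constraint.
- benefit_id: declared UNIQUE → unique.

score, title, benefit_id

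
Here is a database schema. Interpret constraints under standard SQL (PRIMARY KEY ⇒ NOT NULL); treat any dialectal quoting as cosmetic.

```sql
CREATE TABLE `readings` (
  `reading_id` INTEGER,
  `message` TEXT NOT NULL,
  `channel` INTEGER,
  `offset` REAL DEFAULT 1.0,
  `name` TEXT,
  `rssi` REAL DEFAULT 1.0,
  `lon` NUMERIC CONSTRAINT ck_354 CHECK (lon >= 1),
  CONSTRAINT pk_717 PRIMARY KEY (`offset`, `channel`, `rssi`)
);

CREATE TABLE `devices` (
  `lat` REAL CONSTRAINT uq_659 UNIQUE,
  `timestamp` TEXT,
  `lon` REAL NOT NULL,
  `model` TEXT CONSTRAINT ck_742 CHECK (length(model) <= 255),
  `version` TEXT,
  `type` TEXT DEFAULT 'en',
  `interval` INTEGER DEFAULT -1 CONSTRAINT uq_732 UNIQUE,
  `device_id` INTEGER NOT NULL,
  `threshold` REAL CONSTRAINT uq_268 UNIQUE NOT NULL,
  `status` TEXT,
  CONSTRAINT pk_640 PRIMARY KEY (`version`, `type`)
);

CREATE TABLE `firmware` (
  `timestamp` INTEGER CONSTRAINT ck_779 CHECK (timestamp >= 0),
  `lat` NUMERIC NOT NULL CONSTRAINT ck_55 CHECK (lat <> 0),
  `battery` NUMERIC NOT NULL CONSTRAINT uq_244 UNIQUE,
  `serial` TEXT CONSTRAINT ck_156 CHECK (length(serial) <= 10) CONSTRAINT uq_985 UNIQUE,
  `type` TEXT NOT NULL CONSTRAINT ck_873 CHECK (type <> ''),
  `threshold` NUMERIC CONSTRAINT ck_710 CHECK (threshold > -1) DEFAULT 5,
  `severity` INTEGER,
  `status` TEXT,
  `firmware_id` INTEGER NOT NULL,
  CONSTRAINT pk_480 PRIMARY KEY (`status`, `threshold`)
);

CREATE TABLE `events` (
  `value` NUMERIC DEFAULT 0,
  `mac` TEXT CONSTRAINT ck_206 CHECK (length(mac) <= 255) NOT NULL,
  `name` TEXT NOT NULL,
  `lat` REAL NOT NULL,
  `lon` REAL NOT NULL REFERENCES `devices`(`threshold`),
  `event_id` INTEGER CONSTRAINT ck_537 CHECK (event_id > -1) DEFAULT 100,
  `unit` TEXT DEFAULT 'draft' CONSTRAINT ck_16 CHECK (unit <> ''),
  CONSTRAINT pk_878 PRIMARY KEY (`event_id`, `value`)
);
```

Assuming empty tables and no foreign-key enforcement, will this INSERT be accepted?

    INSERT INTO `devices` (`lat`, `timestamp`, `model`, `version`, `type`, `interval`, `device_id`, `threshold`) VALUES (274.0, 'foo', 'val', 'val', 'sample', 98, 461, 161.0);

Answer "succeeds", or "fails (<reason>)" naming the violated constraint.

fails (NOT NULL on lon)

lon is omitted from the column list and has no DEFAULT, so it would receive NULL.
But lon is declared NOT NULL.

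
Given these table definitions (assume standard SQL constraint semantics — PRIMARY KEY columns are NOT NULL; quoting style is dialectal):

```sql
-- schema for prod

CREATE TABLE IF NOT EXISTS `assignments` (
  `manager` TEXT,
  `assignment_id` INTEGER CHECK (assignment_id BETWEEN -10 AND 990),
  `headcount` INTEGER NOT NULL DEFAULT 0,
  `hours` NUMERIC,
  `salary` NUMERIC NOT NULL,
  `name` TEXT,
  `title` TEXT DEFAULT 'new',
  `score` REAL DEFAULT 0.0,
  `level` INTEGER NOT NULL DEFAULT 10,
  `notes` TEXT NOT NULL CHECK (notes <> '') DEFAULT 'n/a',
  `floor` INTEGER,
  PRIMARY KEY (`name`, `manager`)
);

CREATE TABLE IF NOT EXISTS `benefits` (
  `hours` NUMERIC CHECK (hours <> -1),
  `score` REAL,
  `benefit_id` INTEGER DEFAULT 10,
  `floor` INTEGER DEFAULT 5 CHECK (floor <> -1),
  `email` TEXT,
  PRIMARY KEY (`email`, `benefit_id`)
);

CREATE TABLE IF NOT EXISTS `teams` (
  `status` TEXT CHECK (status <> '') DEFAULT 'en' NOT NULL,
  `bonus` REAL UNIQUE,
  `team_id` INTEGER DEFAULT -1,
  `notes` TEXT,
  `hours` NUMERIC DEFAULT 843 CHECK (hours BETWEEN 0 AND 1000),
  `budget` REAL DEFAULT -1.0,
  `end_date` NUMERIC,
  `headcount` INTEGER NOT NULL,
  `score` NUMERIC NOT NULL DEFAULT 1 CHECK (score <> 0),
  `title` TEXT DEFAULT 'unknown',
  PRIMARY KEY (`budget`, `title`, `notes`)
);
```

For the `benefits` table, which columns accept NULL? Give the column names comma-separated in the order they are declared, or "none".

- hours: CHECK does not forbid NULL (a CHECK constraint passes when its expression is NULL) → nullable.
- score: no NOT NULL constraint applies → nullable.
- benefit_id: part of the PRIMARY KEY, which implies NOT NULL → not nullable.
- floor: CHECK does not forbid NULL (a CHECK constraint passes when its expression is NULL) → nullable.
- email: part of the PRIMARY KEY, which implies NOT NULL → not nullable.

hours, score, floor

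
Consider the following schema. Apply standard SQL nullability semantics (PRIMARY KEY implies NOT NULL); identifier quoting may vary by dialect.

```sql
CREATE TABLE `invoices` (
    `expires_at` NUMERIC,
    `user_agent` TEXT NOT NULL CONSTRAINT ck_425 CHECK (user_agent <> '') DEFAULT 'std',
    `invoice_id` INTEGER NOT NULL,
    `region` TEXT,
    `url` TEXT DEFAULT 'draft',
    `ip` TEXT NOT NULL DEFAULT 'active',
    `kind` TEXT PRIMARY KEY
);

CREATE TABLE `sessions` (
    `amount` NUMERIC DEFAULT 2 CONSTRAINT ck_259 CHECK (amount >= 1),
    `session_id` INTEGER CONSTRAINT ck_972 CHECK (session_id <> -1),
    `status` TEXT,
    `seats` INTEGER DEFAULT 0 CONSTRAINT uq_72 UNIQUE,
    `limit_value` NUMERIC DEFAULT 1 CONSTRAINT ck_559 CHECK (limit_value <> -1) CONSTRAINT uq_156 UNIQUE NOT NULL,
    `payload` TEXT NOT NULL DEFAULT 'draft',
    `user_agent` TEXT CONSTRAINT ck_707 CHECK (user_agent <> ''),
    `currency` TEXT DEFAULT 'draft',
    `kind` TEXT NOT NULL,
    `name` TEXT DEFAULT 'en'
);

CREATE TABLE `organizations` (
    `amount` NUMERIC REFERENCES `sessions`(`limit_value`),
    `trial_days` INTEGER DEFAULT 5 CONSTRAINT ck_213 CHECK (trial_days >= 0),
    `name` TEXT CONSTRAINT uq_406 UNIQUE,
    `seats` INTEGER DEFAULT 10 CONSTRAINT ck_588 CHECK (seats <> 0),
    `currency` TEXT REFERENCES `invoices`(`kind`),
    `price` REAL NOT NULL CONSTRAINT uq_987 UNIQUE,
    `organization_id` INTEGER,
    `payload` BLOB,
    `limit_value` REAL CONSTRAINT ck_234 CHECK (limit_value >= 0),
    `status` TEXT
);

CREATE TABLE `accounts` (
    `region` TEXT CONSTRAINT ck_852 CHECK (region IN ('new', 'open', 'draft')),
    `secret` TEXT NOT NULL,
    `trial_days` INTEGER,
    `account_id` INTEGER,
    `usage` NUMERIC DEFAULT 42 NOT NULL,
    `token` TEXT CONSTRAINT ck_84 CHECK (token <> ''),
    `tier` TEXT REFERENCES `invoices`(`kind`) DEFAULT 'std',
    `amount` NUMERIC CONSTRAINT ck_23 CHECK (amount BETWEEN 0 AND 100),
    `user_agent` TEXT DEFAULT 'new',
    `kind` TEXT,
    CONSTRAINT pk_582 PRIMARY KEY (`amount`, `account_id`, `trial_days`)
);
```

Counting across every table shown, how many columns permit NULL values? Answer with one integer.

24

invoices: 3 nullable (expires_at, region, url — PK (kind) and explicit NOT NULL columns excluded).
sessions: 7 nullable (amount, session_id, status, seats, user_agent, currency, name — PK none and explicit NOT NULL columns excluded).
organizations: 9 nullable (amount, trial_days, name, seats, currency, organization_id, payload, limit_value, status — PK none and explicit NOT NULL columns excluded).
accounts: 5 nullable (region, token, tier, user_agent, kind — PK (amount, account_id, trial_days) and explicit NOT NULL columns excluded).
Total: 3 + 7 + 9 + 5 = 24.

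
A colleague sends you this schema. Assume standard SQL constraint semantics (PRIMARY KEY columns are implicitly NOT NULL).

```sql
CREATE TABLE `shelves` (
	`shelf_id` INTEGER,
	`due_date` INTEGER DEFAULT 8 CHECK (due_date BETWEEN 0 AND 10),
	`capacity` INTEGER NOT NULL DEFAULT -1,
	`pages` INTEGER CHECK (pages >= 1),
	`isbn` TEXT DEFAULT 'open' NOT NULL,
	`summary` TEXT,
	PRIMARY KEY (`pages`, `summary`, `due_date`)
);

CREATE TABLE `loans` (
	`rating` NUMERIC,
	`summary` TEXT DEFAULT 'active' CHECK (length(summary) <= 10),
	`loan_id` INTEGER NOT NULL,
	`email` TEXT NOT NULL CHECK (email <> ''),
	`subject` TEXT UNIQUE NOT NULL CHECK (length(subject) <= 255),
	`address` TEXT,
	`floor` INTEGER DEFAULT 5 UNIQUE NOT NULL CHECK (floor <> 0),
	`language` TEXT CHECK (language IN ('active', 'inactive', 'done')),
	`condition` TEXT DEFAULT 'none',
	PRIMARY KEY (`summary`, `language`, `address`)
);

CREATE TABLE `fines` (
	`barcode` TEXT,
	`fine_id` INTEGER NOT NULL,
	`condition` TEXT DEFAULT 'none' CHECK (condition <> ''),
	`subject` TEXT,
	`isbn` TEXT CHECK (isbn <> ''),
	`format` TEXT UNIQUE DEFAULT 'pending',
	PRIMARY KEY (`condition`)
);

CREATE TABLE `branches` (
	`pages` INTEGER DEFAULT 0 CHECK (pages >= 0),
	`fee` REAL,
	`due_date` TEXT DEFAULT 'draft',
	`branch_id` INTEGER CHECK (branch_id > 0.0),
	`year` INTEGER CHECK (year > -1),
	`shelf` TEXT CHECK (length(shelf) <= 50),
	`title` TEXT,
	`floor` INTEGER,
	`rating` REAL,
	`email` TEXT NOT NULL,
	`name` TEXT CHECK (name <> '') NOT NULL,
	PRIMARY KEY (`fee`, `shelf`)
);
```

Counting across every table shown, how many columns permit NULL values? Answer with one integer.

14

shelves: 1 nullable (shelf_id — PK (pages, summary, due_date) and explicit NOT NULL columns excluded).
loans: 2 nullable (rating, condition — PK (summary, language, address) and explicit NOT NULL columns excluded).
fines: 4 nullable (barcode, subject, isbn, format — PK (condition) and explicit NOT NULL columns excluded).
branches: 7 nullable (pages, due_date, branch_id, year, title, floor, rating — PK (fee, shelf) and explicit NOT NULL columns excluded).
Total: 1 + 2 + 4 + 7 = 14.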